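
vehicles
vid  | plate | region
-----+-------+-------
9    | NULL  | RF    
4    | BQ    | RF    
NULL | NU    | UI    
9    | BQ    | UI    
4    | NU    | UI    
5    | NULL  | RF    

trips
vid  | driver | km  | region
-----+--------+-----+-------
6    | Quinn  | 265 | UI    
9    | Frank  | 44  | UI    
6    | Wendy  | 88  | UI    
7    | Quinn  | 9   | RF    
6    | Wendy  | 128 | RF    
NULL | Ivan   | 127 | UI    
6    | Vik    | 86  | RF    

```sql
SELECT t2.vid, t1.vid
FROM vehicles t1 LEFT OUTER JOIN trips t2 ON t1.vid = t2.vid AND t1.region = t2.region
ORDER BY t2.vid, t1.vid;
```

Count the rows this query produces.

6

LEFT JOIN keeps every row from `vehicles`; unmatched rows get NULL for `trips`'s columns.
Matching on t1.vid = t2.vid AND t1.region = t2.region. A NULL in a compared column never satisfies the condition.
- vid=9, region=RF: no t2 row matches, row kept with t2 columns NULL.
- vid=4, region=RF: no t2 row matches, row kept with t2 columns NULL.
- vid=NULL, region=UI: no t2 row matches, row kept with t2 columns NULL.
- vid=9, region=UI: 1 matching t2 row(s), so 1 row(s) emitted.
- vid=4, region=UI: no t2 row matches, row kept with t2 columns NULL.
- vid=5, region=RF: no t2 row matches, row kept with t2 columns NULL.
Total: 1 matched + 5 padded = 6 rows.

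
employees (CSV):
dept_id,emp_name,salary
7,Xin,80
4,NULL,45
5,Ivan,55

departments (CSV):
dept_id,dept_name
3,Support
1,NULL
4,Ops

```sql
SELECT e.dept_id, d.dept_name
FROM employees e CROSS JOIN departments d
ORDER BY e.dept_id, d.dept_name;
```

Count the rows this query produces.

CROSS JOIN pairs every row of `employees` with every row of `departments`: 3 × 3 = 9 rows.

9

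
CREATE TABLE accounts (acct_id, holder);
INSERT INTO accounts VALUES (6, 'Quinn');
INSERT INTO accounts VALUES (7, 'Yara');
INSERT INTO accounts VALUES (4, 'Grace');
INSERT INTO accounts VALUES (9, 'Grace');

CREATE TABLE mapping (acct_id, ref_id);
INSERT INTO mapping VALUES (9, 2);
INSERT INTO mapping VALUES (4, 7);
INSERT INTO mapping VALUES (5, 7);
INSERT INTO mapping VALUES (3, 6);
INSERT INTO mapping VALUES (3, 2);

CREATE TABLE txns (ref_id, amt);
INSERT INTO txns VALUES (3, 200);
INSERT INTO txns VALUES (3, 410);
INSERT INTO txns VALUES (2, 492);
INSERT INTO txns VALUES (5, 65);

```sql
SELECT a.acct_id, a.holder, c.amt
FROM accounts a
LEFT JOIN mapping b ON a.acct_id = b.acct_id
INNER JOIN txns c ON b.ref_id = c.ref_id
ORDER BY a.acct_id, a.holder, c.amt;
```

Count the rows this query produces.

Evaluate left to right. First `accounts a LEFT JOIN mapping b` on acct_id: 4 row(s).
Then INNER JOIN `txns c` on ref_id: keep only rows whose b.ref_id appears in c.
Result: 1 row(s).

1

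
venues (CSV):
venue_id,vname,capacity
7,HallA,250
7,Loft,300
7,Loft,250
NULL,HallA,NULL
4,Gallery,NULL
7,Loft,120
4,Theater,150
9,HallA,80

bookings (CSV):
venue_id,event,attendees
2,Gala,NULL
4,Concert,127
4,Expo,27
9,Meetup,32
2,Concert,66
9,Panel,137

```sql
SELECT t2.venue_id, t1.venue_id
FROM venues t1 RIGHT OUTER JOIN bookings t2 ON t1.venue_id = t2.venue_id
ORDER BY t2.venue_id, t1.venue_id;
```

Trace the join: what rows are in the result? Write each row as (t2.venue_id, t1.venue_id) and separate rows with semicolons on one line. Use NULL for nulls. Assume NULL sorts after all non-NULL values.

(2, NULL); (2, NULL); (4, 4); (4, 4); (4, 4); (4, 4); (9, 9); (9, 9)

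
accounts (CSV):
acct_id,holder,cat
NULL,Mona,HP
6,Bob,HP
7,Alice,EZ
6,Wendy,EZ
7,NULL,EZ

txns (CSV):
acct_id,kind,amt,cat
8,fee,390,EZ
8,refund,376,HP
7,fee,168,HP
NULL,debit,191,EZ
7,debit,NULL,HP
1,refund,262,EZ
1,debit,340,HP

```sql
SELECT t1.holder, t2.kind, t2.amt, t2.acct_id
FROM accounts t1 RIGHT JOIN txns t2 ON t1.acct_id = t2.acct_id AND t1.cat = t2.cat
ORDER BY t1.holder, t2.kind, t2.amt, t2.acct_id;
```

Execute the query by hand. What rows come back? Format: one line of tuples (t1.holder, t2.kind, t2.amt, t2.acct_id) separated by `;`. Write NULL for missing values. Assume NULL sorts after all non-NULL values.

(NULL, debit, 191, NULL); (NULL, debit, 340, 1); (NULL, debit, NULL, 7); (NULL, fee, 168, 7); (NULL, fee, 390, 8); (NULL, refund, 262, 1); (NULL, refund, 376, 8)

RIGHT JOIN keeps every row from `txns`; unmatched rows get NULL for `accounts`'s columns.
Matching on t1.acct_id = t2.acct_id AND t1.cat = t2.cat. A NULL in a compared column never satisfies the condition.
- t1 (acct_id=NULL, cat=HP) has no partner in t2.
- t1 (acct_id=6, cat=HP) has no partner in t2.
- t1 (acct_id=7, cat=EZ) has no partner in t2.
- t1 (acct_id=6, cat=EZ) has no partner in t2.
- t1 (acct_id=7, cat=EZ) has no partner in t2.
- 7 row(s) from t2 found no t1 partner → padded with NULL.
After projecting and ordering:
t1.holder | t2.kind | t2.amt | t2.acct_id
NULL | debit | 191 | NULL
NULL | debit | 340 | 1
NULL | debit | NULL | 7
NULL | fee | 168 | 7
NULL | fee | 390 | 8
NULL | refund | 262 | 1
NULL | refund | 376 | 8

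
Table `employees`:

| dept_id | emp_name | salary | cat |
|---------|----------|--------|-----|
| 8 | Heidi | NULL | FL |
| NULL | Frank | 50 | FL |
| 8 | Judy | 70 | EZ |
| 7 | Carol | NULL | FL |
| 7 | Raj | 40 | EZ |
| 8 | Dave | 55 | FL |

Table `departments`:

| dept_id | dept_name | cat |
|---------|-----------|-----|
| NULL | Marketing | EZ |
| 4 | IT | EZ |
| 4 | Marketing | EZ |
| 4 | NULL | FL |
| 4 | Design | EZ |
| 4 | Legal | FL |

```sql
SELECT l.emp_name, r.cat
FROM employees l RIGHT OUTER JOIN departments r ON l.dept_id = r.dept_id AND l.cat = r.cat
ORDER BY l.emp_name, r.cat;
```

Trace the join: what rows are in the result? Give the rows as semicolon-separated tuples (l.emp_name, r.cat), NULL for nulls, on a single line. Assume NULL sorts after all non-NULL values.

(NULL, EZ); (NULL, EZ); (NULL, EZ); (NULL, EZ); (NULL, FL); (NULL, FL)

RIGHT JOIN keeps every row from `departments`; unmatched rows get NULL for `employees`'s columns.
Matching on l.dept_id = r.dept_id AND l.cat = r.cat. A NULL in a compared column never satisfies the condition.
- dept_id=8, cat=FL: no matching r row.
- dept_id=NULL, cat=FL: no matching r row.
- dept_id=8, cat=EZ: no matching r row.
- dept_id=7, cat=FL: no matching r row.
- dept_id=7, cat=EZ: no matching r row.
- dept_id=8, cat=FL: no matching r row.
- 6 r row(s) had no l match → kept, l columns NULL.
After projecting and ordering:
l.emp_name | r.cat
NULL | EZ
NULL | EZ
NULL | EZ
NULL | EZ
NULL | FL
NULL | FL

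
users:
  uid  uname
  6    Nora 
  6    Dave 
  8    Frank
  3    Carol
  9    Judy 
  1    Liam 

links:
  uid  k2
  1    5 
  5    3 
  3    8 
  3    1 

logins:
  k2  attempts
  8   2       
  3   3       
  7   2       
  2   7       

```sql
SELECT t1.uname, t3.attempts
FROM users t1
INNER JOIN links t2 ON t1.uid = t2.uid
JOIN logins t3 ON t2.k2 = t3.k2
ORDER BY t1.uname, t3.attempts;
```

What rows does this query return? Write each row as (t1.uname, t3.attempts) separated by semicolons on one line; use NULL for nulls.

Joins associate left-to-right: users INNER JOIN links on uid gives 3 intermediate row(s).
Then INNER JOIN `logins t3` on k2: keep only rows whose t2.k2 appears in t3.

(Carol, 2)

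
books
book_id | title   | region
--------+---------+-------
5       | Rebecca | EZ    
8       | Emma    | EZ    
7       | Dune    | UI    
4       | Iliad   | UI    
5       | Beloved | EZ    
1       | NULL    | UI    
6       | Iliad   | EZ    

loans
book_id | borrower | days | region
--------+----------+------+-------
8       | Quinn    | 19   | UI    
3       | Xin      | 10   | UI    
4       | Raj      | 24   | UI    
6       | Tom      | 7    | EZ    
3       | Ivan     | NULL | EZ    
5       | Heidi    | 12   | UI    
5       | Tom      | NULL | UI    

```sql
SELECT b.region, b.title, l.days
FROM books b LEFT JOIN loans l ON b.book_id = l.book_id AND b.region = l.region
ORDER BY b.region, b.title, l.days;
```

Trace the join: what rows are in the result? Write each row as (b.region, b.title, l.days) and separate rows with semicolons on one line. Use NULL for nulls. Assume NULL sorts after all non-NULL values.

LEFT JOIN keeps every row from `books`; unmatched rows get NULL for `loans`'s columns.
Matching on b.book_id = l.book_id AND b.region = l.region.
- b[0] book_id=5, region=EZ → no match; kept with NULLs on the l side.
- b[1] book_id=8, region=EZ → no match; kept with NULLs on the l side.
- b[2] book_id=7, region=UI → no match; kept with NULLs on the l side.
- b[3] book_id=4, region=UI → 1 match(es) in l → 1 row(s).
- b[4] book_id=5, region=EZ → no match; kept with NULLs on the l side.
- b[5] book_id=1, region=UI → no match; kept with NULLs on the l side.
- b[6] book_id=6, region=EZ → 1 match(es) in l → 1 row(s).
After projecting and ordering:
b.region | b.title | l.days
EZ | Beloved | NULL
EZ | Emma | NULL
EZ | Iliad | 7
EZ | Rebecca | NULL
UI | Dune | NULL
UI | Iliad | 24
UI | NULL | NULL

(EZ, Beloved, NULL); (EZ, Emma, NULL); (EZ, Iliad, 7); (EZ, Rebecca, NULL); (UI, Dune, NULL); (UI, Iliad, 24); (UI, NULL, NULL)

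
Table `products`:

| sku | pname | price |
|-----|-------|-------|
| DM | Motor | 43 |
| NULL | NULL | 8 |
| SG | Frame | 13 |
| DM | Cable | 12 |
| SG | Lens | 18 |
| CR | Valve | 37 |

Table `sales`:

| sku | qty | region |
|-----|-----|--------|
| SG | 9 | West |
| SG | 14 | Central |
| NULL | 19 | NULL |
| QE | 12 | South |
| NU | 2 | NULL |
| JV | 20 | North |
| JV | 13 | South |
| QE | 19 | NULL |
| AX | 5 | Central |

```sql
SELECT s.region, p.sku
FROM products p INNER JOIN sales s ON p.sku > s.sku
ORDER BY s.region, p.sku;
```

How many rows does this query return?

15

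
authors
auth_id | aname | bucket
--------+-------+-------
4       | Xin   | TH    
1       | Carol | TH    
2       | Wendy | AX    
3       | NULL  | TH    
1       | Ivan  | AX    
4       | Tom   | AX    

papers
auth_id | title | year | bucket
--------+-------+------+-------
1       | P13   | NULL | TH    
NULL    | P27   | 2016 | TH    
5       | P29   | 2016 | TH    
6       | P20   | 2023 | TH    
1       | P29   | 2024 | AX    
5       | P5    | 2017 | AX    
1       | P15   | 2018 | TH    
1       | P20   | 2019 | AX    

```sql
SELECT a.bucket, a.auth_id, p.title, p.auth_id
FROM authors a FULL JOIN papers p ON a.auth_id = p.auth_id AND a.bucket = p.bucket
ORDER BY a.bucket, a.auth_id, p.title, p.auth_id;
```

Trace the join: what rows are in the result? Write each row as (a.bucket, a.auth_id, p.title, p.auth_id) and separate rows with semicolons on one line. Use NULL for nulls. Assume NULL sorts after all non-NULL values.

FULL OUTER JOIN keeps every row from both sides; unmatched rows get NULL for the other side's columns.
Matching on a.auth_id = p.auth_id AND a.bucket = p.bucket. A NULL in a compared column never satisfies the condition.
Matched pairs: 4; unmatched a rows kept: 4; unmatched p rows kept: 4.

(AX, 1, P20, 1); (AX, 1, P29, 1); (AX, 2, NULL, NULL); (AX, 4, NULL, NULL); (TH, 1, P13, 1); (TH, 1, P15, 1); (TH, 3, NULL, NULL); (TH, 4, NULL, NULL); (NULL, NULL, P20, 6); (NULL, NULL, P27, NULL); (NULL, NULL, P29, 5); (NULL, NULL, P5, 5)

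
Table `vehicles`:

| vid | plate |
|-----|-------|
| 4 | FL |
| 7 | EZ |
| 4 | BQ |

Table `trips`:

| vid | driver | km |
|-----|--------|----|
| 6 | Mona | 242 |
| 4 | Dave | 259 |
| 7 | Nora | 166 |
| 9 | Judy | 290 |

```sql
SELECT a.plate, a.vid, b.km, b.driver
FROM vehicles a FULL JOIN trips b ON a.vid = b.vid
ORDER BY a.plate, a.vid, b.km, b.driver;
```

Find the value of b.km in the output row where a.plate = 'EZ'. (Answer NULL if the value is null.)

166

FULL OUTER JOIN keeps every row from both sides; unmatched rows get NULL for the other side's columns.
Matching on a.vid = b.vid.
- a (vid=4) pairs with 1 row(s) of b.
- a (vid=7) pairs with 1 row(s) of b.
- a (vid=4) pairs with 1 row(s) of b.
- 2 row(s) from b found no a partner → padded with NULL.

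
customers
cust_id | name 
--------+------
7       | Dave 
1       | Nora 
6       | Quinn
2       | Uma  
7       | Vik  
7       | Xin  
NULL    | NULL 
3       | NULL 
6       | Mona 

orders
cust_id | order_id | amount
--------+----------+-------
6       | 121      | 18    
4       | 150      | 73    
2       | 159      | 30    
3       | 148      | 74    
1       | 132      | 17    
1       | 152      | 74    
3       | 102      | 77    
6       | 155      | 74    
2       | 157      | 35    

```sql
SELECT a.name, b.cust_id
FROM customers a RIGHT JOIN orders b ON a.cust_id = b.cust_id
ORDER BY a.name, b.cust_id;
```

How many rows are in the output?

RIGHT JOIN keeps every row from `orders`; unmatched rows get NULL for `customers`'s columns.
Matching on a.cust_id = b.cust_id. A NULL in a compared column never satisfies the condition.
- a (cust_id=7) has no partner in b.
- a (cust_id=1) pairs with 2 row(s) of b.
- a (cust_id=6) pairs with 2 row(s) of b.
- a (cust_id=2) pairs with 2 row(s) of b.
- a (cust_id=7) has no partner in b.
- a (cust_id=7) has no partner in b.
- a (cust_id=NULL) has no partner in b.
- a (cust_id=3) pairs with 2 row(s) of b.
- a (cust_id=6) pairs with 2 row(s) of b.
- plus 1 unmatched b row(s), each kept with NULL a columns.
Total: 10 matched + 1 padded = 11 rows.

11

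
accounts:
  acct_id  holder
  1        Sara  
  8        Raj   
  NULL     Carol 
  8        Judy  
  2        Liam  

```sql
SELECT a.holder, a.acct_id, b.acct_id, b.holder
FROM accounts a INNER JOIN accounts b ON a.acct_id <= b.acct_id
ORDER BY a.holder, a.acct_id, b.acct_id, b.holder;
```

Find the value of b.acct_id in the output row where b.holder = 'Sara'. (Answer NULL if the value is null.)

1

INNER JOIN keeps only pairs where the ON condition holds.
Matching on a.acct_id <= b.acct_id. A NULL in a compared column never satisfies the condition.
- acct_id=1: 4 matching b row(s), so 4 row(s) emitted.
- acct_id=8: 2 matching b row(s), so 2 row(s) emitted.
- acct_id=NULL: no matching b row, dropped.
- acct_id=8: 2 matching b row(s), so 2 row(s) emitted.
- acct_id=2: 3 matching b row(s), so 3 row(s) emitted.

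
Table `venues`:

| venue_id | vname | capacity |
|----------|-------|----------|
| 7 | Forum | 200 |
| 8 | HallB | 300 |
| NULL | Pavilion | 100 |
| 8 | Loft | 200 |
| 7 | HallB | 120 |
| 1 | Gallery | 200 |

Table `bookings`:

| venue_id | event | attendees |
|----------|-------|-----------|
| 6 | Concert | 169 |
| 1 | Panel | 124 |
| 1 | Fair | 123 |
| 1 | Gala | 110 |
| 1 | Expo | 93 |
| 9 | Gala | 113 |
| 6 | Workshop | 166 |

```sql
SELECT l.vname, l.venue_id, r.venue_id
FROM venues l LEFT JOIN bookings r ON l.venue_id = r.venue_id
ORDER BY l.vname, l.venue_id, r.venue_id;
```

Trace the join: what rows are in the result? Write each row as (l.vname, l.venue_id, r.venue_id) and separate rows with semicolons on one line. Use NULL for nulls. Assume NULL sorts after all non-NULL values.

LEFT JOIN keeps every row from `venues`; unmatched rows get NULL for `bookings`'s columns.
Matching on l.venue_id = r.venue_id. A NULL in a compared column never satisfies the condition.
Matched pairs: 4; unmatched l rows kept: 5.

(Forum, 7, NULL); (Gallery, 1, 1); (Gallery, 1, 1); (Gallery, 1, 1); (Gallery, 1, 1); (HallB, 7, NULL); (HallB, 8, NULL); (Loft, 8, NULL); (Pavilion, NULL, NULL)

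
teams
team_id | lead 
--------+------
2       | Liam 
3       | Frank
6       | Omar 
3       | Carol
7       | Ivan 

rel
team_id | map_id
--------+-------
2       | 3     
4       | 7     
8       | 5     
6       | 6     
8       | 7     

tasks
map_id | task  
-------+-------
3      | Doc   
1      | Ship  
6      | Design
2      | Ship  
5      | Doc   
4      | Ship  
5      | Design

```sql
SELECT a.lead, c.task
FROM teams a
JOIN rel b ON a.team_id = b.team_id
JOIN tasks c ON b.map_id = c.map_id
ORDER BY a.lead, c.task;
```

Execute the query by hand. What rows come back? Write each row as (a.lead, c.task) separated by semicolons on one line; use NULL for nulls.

Evaluate left to right. First `teams a INNER JOIN rel b` on team_id: 2 row(s).
Then INNER JOIN `tasks c` on map_id: keep only rows whose b.map_id appears in c.

(Liam, Doc); (Omar, Design)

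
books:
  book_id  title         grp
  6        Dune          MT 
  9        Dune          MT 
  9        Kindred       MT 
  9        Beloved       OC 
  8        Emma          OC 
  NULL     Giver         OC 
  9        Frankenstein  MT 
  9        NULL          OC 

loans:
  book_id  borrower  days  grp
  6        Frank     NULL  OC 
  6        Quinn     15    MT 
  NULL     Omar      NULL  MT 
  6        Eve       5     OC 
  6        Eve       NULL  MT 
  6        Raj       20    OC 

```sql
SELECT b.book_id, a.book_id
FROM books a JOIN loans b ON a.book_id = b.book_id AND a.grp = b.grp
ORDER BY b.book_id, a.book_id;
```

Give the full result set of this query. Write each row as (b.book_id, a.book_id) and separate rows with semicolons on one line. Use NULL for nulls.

(6, 6); (6, 6)

INNER JOIN keeps only pairs where the ON condition holds.
Matching on a.book_id = b.book_id AND a.grp = b.grp. A NULL in a compared column never satisfies the condition.
- a[0] book_id=6, grp=MT → 2 match(es) in b → 2 row(s).
- a[1] book_id=9, grp=MT → no match; dropped.
- a[2] book_id=9, grp=MT → no match; dropped.
- a[3] book_id=9, grp=OC → no match; dropped.
- a[4] book_id=8, grp=OC → no match; dropped.
- a[5] book_id=NULL, grp=OC → no match; dropped.
- a[6] book_id=9, grp=MT → no match; dropped.
- a[7] book_id=9, grp=OC → no match; dropped.
After projecting and ordering:
b.book_id | a.book_id
6 | 6
6 | 6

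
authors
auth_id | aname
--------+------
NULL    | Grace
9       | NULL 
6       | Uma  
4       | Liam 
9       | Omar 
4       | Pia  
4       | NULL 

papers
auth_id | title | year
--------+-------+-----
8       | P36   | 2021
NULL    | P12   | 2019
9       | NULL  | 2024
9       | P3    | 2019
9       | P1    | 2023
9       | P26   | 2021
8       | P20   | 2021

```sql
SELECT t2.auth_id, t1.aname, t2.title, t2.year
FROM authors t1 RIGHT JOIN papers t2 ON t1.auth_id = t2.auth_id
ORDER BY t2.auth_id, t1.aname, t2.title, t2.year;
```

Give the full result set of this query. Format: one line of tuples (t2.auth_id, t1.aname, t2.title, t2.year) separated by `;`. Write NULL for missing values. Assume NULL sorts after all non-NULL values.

RIGHT JOIN keeps every row from `papers`; unmatched rows get NULL for `authors`'s columns.
Matching on t1.auth_id = t2.auth_id. A NULL in a compared column never satisfies the condition.
Matched pairs: 8; unmatched t2 rows kept: 3.

(8, NULL, P20, 2021); (8, NULL, P36, 2021); (9, Omar, P1, 2023); (9, Omar, P26, 2021); (9, Omar, P3, 2019); (9, Omar, NULL, 2024); (9, NULL, P1, 2023); (9, NULL, P26, 2021); (9, NULL, P3, 2019); (9, NULL, NULL, 2024); (NULL, NULL, P12, 2019)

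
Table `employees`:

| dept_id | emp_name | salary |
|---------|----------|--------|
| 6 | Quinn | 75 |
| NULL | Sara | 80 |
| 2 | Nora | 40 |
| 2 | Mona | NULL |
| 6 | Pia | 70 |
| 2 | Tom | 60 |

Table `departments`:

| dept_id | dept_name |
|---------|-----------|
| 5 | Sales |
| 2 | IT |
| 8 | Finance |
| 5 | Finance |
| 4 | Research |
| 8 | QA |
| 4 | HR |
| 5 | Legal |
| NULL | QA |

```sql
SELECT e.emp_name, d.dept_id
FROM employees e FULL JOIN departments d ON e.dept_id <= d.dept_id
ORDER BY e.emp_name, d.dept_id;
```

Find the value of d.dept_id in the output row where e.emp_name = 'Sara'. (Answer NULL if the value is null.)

FULL OUTER JOIN keeps every row from both sides; unmatched rows get NULL for the other side's columns.
Matching on e.dept_id <= d.dept_id. A NULL in a compared column never satisfies the condition.
- e (dept_id=6) pairs with 2 row(s) of d.
- e (dept_id=NULL) has no partner → padded with NULL.
- e (dept_id=2) pairs with 8 row(s) of d.
- e (dept_id=2) pairs with 8 row(s) of d.
- e (dept_id=6) pairs with 2 row(s) of d.
- e (dept_id=2) pairs with 8 row(s) of d.
- 1 row(s) from d found no e partner → padded with NULL.

NULL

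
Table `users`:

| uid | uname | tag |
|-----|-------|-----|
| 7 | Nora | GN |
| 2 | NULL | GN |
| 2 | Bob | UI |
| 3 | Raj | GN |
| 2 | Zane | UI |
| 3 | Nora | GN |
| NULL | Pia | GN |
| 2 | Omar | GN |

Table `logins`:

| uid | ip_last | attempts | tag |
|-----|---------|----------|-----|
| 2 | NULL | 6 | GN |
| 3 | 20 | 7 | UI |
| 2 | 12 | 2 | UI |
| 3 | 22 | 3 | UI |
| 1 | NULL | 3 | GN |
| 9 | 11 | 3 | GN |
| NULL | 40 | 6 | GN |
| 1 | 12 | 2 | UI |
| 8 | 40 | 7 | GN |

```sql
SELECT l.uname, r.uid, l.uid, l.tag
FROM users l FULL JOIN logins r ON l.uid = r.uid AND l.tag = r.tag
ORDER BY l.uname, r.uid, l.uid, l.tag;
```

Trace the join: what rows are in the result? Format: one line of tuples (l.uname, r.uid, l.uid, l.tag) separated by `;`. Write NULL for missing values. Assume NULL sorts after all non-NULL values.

FULL OUTER JOIN keeps every row from both sides; unmatched rows get NULL for the other side's columns.
Matching on l.uid = r.uid AND l.tag = r.tag. A NULL in a compared column never satisfies the condition.
- uid=7, tag=GN: no r row matches, row kept with r columns NULL.
- uid=2, tag=GN: 1 matching r row(s), so 1 row(s) emitted.
- uid=2, tag=UI: 1 matching r row(s), so 1 row(s) emitted.
- uid=3, tag=GN: no r row matches, row kept with r columns NULL.
- uid=2, tag=UI: 1 matching r row(s), so 1 row(s) emitted.
- uid=3, tag=GN: no r row matches, row kept with r columns NULL.
- uid=NULL, tag=GN: no r row matches, row kept with r columns NULL.
- uid=2, tag=GN: 1 matching r row(s), so 1 row(s) emitted.
- 7 r row(s) had no l match → kept, l columns NULL.

(Bob, 2, 2, UI); (Nora, NULL, 3, GN); (Nora, NULL, 7, GN); (Omar, 2, 2, GN); (Pia, NULL, NULL, GN); (Raj, NULL, 3, GN); (Zane, 2, 2, UI); (NULL, 1, NULL, NULL); (NULL, 1, NULL, NULL); (NULL, 2, 2, GN); (NULL, 3, NULL, NULL); (NULL, 3, NULL, NULL); (NULL, 8, NULL, NULL); (NULL, 9, NULL, NULL); (NULL, NULL, NULL, NULL)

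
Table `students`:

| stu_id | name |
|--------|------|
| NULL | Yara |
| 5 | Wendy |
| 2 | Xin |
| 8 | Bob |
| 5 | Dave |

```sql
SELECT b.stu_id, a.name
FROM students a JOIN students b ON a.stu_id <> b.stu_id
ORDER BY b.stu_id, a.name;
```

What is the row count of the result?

10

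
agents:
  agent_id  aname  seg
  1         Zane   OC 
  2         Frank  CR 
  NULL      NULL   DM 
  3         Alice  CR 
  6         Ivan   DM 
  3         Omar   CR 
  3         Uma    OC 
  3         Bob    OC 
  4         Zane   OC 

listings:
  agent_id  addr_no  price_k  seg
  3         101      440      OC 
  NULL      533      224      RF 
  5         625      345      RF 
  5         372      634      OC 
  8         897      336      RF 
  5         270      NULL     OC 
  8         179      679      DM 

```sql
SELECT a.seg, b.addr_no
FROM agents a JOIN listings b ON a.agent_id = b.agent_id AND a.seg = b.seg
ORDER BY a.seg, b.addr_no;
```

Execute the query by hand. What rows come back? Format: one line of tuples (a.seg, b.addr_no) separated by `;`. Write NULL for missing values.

(OC, 101); (OC, 101)

INNER JOIN keeps only pairs where the ON condition holds.
Matching on a.agent_id = b.agent_id AND a.seg = b.seg. A NULL in a compared column never satisfies the condition.
Matched pairs: 2.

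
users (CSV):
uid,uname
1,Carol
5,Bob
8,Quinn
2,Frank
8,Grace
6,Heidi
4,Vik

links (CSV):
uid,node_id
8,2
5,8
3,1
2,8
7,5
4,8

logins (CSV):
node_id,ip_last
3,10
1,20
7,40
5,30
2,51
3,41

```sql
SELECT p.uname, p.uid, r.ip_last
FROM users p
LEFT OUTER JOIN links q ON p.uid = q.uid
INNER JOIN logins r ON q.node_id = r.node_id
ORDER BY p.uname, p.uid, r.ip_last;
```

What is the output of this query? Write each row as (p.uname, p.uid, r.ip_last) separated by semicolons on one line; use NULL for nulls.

(Grace, 8, 51); (Quinn, 8, 51)

Step 1 — p LEFT JOIN q on uid → 7 row(s).
Then INNER JOIN `logins r` on node_id: keep only rows whose q.node_id appears in r.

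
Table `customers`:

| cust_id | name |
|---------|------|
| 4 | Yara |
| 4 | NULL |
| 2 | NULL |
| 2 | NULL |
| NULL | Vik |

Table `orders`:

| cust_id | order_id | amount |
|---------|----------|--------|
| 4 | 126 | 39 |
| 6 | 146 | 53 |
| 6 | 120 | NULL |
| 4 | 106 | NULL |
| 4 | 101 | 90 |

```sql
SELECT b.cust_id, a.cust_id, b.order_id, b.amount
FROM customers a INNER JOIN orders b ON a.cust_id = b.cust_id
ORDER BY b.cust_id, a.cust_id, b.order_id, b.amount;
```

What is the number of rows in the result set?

INNER JOIN keeps only pairs where the ON condition holds.
Matching on a.cust_id = b.cust_id. A NULL in a compared column never satisfies the condition.
- a row (cust_id=4): matches 3 b row(s) → 3 output row(s).
- a row (cust_id=4): matches 3 b row(s) → 3 output row(s).
- a row (cust_id=2): no match → dropped.
- a row (cust_id=2): no match → dropped.
- a row (cust_id=NULL): no match → dropped.
Total: 6 rows.

6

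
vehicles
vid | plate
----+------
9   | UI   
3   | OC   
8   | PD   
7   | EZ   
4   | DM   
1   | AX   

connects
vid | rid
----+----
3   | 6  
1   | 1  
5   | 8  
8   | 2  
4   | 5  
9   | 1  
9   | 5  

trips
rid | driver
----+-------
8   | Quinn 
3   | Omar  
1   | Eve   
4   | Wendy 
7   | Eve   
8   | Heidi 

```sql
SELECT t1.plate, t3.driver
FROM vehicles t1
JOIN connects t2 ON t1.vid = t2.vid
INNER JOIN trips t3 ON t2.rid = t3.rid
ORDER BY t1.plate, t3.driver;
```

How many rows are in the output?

2

Joins associate left-to-right: vehicles INNER JOIN connects on vid gives 6 intermediate row(s).
Then INNER JOIN `trips t3` on rid: keep only rows whose t2.rid appears in t3.
Result: 2 row(s).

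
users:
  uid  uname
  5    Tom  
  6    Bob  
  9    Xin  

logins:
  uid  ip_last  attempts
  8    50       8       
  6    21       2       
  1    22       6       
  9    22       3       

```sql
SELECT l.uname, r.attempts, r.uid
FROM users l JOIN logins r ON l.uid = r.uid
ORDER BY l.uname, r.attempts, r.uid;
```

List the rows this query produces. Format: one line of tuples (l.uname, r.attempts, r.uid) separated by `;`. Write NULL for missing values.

(Bob, 2, 6); (Xin, 3, 9)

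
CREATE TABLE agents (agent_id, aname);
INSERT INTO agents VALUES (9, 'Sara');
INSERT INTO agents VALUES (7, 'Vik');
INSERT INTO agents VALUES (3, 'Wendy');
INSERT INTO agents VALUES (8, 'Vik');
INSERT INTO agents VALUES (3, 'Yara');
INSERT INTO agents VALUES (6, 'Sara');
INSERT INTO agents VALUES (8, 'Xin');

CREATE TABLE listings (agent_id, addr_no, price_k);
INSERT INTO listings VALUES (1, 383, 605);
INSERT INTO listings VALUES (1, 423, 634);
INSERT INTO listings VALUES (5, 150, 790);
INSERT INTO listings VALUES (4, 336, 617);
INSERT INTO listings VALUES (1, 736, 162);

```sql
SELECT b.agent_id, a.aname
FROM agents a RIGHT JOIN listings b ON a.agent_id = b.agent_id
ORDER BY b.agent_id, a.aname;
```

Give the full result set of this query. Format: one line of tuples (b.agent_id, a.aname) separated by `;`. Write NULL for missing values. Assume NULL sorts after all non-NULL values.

RIGHT JOIN keeps every row from `listings`; unmatched rows get NULL for `agents`'s columns.
Matching on a.agent_id = b.agent_id.
Matched pairs: 0; unmatched b rows kept: 5.

(1, NULL); (1, NULL); (1, NULL); (4, NULL); (5, NULL)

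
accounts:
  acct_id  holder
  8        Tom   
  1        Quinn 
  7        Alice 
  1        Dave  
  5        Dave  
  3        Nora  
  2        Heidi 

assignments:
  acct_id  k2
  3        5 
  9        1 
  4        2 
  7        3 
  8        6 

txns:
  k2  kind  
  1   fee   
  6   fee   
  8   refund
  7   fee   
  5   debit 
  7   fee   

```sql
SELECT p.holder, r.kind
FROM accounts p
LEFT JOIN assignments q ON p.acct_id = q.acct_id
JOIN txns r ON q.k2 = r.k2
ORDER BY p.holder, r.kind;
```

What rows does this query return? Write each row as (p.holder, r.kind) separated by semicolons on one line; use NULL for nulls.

Evaluate left to right. First `accounts p LEFT JOIN assignments q` on acct_id: 7 row(s).
Then INNER JOIN `txns r` on k2: keep only rows whose q.k2 appears in r.

(Nora, debit); (Tom, fee)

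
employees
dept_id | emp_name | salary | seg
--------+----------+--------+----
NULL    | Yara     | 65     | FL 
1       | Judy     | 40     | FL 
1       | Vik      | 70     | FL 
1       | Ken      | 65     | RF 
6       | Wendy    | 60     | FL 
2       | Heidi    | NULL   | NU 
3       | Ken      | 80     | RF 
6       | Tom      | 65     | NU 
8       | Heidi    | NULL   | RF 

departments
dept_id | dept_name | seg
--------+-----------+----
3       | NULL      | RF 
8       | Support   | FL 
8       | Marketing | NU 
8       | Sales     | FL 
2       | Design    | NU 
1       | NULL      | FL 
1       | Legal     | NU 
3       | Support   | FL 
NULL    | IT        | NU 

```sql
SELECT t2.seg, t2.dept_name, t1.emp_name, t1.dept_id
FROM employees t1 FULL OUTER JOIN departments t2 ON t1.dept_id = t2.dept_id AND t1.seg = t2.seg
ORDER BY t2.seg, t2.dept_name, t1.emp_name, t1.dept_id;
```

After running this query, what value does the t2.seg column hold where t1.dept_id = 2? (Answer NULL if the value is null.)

NU

FULL OUTER JOIN keeps every row from both sides; unmatched rows get NULL for the other side's columns.
Matching on t1.dept_id = t2.dept_id AND t1.seg = t2.seg. A NULL in a compared column never satisfies the condition.
- t1 row (dept_id=NULL, seg=FL): no match → kept, t2 columns NULL.
- t1 row (dept_id=1, seg=FL): matches 1 t2 row(s) → 1 output row(s).
- t1 row (dept_id=1, seg=FL): matches 1 t2 row(s) → 1 output row(s).
- t1 row (dept_id=1, seg=RF): no match → kept, t2 columns NULL.
- t1 row (dept_id=6, seg=FL): no match → kept, t2 columns NULL.
- t1 row (dept_id=2, seg=NU): matches 1 t2 row(s) → 1 output row(s).
- t1 row (dept_id=3, seg=RF): matches 1 t2 row(s) → 1 output row(s).
- t1 row (dept_id=6, seg=NU): no match → kept, t2 columns NULL.
- t1 row (dept_id=8, seg=RF): no match → kept, t2 columns NULL.
- plus 6 unmatched t2 row(s), each kept with NULL t1 columns.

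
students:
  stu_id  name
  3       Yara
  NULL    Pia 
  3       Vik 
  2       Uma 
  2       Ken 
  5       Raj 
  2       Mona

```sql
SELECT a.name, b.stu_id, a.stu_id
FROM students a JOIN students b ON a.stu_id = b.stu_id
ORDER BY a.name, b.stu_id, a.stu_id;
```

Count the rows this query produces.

14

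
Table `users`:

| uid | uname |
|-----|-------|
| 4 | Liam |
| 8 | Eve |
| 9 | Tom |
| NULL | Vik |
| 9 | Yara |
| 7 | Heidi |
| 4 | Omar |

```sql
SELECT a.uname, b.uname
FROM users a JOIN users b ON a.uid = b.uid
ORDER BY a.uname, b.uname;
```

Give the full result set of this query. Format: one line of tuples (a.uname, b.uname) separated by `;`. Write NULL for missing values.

(Eve, Eve); (Heidi, Heidi); (Liam, Liam); (Liam, Omar); (Omar, Liam); (Omar, Omar); (Tom, Tom); (Tom, Yara); (Yara, Tom); (Yara, Yara)

INNER JOIN keeps only pairs where the ON condition holds.
Matching on a.uid = b.uid. A NULL in a compared column never satisfies the condition.
Matched pairs: 10.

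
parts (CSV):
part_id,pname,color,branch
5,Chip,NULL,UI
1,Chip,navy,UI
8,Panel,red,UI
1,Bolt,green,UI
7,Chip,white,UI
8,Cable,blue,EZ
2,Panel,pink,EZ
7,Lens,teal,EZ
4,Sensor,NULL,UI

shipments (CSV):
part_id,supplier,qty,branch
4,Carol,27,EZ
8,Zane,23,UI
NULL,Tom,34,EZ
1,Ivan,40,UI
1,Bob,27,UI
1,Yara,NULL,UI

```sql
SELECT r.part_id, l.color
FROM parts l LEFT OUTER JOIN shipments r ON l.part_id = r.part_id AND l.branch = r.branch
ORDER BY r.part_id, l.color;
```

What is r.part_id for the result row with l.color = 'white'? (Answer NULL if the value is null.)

NULL

LEFT JOIN keeps every row from `parts`; unmatched rows get NULL for `shipments`'s columns.
Matching on l.part_id = r.part_id AND l.branch = r.branch. A NULL in a compared column never satisfies the condition.
- part_id=5, branch=UI: no r row matches, row kept with r columns NULL.
- part_id=1, branch=UI: 3 matching r row(s), so 3 row(s) emitted.
- part_id=8, branch=UI: 1 matching r row(s), so 1 row(s) emitted.
- part_id=1, branch=UI: 3 matching r row(s), so 3 row(s) emitted.
- part_id=7, branch=UI: no r row matches, row kept with r columns NULL.
- part_id=8, branch=EZ: no r row matches, row kept with r columns NULL.
- part_id=2, branch=EZ: no r row matches, row kept with r columns NULL.
- part_id=7, branch=EZ: no r row matches, row kept with r columns NULL.
- part_id=4, branch=UI: no r row matches, row kept with r columns NULL.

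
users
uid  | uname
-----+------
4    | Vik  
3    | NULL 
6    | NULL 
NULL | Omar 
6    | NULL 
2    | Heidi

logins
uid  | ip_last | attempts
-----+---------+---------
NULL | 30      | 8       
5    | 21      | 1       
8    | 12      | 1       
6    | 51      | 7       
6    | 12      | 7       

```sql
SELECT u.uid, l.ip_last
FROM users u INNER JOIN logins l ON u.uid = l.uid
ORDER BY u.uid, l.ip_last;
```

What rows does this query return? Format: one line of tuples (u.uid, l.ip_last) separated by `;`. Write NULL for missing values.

(6, 12); (6, 12); (6, 51); (6, 51)

INNER JOIN keeps only pairs where the ON condition holds.
Matching on u.uid = l.uid. A NULL in a compared column never satisfies the condition.
- u row (uid=4): no match → dropped.
- u row (uid=3): no match → dropped.
- u row (uid=6): matches 2 l row(s) → 2 output row(s).
- u row (uid=NULL): no match → dropped.
- u row (uid=6): matches 2 l row(s) → 2 output row(s).
- u row (uid=2): no match → dropped.
After projecting and ordering:
u.uid | l.ip_last
6 | 12
6 | 12
6 | 51
6 | 51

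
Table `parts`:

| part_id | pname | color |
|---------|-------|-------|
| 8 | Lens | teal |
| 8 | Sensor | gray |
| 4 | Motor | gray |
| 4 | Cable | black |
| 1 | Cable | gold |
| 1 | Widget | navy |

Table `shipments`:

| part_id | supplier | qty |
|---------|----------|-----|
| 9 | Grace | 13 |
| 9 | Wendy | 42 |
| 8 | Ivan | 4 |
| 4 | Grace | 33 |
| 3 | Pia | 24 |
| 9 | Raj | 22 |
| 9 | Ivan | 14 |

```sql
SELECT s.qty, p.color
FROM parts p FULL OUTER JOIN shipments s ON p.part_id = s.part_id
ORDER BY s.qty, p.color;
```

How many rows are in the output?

FULL OUTER JOIN keeps every row from both sides; unmatched rows get NULL for the other side's columns.
Matching on p.part_id = s.part_id.
- p (part_id=8) pairs with 1 row(s) of s.
- p (part_id=8) pairs with 1 row(s) of s.
- p (part_id=4) pairs with 1 row(s) of s.
- p (part_id=4) pairs with 1 row(s) of s.
- p (part_id=1) has no partner → padded with NULL.
- p (part_id=1) has no partner → padded with NULL.
- 5 s row(s) had no p match → kept, p columns NULL.
Total: 4 matched + 7 padded = 11 rows.

11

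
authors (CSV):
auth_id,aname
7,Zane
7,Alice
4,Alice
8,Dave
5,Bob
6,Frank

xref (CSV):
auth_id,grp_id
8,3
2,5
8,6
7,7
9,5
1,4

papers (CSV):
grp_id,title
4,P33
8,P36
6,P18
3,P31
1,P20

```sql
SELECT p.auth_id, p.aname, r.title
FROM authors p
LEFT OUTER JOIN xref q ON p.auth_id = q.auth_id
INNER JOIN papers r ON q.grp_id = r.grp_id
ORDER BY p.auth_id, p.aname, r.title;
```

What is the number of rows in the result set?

2

Step 1 — p LEFT JOIN q on auth_id → 7 row(s).
Then INNER JOIN `papers r` on grp_id: keep only rows whose q.grp_id appears in r.
Result: 2 row(s).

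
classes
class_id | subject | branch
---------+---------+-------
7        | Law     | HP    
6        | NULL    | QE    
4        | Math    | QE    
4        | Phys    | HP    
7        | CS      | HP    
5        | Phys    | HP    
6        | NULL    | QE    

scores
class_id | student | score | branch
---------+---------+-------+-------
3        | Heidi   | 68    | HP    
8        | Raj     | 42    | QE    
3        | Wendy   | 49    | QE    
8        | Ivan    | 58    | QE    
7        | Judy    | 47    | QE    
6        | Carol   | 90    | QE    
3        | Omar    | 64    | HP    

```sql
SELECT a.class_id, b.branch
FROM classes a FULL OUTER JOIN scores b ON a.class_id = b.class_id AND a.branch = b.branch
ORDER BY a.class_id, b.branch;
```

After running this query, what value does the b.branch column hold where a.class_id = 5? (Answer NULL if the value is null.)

NULL

FULL OUTER JOIN keeps every row from both sides; unmatched rows get NULL for the other side's columns.
Matching on a.class_id = b.class_id AND a.branch = b.branch.
- a row (class_id=7, branch=HP): no match → kept, b columns NULL.
- a row (class_id=6, branch=QE): matches 1 b row(s) → 1 output row(s).
- a row (class_id=4, branch=QE): no match → kept, b columns NULL.
- a row (class_id=4, branch=HP): no match → kept, b columns NULL.
- a row (class_id=7, branch=HP): no match → kept, b columns NULL.
- a row (class_id=5, branch=HP): no match → kept, b columns NULL.
- a row (class_id=6, branch=QE): matches 1 b row(s) → 1 output row(s).
- plus 6 unmatched b row(s), each kept with NULL a columns.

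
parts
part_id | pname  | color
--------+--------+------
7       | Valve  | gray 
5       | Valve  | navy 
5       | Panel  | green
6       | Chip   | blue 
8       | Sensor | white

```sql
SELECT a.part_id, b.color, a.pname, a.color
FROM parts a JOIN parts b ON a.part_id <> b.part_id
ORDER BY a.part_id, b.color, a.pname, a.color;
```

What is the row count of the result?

INNER JOIN keeps only pairs where the ON condition holds.
Matching on a.part_id <> b.part_id.
Matched pairs: 18.
Total: 18 rows.

18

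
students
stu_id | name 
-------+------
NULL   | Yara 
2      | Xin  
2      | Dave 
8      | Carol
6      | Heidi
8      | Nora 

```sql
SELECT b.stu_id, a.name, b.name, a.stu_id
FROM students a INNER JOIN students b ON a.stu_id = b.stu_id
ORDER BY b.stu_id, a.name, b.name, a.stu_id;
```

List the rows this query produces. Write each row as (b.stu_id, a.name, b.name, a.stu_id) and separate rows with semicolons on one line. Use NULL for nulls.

(2, Dave, Dave, 2); (2, Dave, Xin, 2); (2, Xin, Dave, 2); (2, Xin, Xin, 2); (6, Heidi, Heidi, 6); (8, Carol, Carol, 8); (8, Carol, Nora, 8); (8, Nora, Carol, 8); (8, Nora, Nora, 8)

INNER JOIN keeps only pairs where the ON condition holds.
Matching on a.stu_id = b.stu_id. A NULL in a compared column never satisfies the condition.
Matched pairs: 9.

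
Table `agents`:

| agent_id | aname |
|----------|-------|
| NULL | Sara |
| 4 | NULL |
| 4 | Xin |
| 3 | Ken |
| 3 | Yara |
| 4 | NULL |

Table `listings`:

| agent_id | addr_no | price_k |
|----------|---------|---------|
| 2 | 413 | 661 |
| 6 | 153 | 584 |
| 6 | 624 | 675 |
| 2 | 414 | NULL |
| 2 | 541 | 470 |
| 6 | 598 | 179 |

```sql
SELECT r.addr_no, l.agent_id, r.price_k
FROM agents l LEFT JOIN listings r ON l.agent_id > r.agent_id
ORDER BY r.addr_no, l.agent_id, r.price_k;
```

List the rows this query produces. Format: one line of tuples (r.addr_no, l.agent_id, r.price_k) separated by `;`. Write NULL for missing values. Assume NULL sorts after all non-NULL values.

(413, 3, 661); (413, 3, 661); (413, 4, 661); (413, 4, 661); (413, 4, 661); (414, 3, NULL); (414, 3, NULL); (414, 4, NULL); (414, 4, NULL); (414, 4, NULL); (541, 3, 470); (541, 3, 470); (541, 4, 470); (541, 4, 470); (541, 4, 470); (NULL, NULL, NULL)

LEFT JOIN keeps every row from `agents`; unmatched rows get NULL for `listings`'s columns.
Matching on l.agent_id > r.agent_id. A NULL in a compared column never satisfies the condition.
- l[0] agent_id=NULL → no match; kept with NULLs on the r side.
- l[1] agent_id=4 → 3 match(es) in r → 3 row(s).
- l[2] agent_id=4 → 3 match(es) in r → 3 row(s).
- l[3] agent_id=3 → 3 match(es) in r → 3 row(s).
- l[4] agent_id=3 → 3 match(es) in r → 3 row(s).
- l[5] agent_id=4 → 3 match(es) in r → 3 row(s).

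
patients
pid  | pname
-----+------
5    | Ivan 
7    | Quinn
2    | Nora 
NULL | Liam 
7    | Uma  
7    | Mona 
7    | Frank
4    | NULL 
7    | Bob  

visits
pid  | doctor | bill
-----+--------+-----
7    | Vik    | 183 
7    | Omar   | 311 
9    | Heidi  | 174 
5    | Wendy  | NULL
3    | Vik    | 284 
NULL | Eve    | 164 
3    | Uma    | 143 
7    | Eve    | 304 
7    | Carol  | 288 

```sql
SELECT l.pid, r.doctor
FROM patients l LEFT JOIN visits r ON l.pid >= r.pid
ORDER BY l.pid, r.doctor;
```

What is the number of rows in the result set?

LEFT JOIN keeps every row from `patients`; unmatched rows get NULL for `visits`'s columns.
Matching on l.pid >= r.pid. A NULL in a compared column never satisfies the condition.
- l[0] pid=5 → 3 match(es) in r → 3 row(s).
- l[1] pid=7 → 7 match(es) in r → 7 row(s).
- l[2] pid=2 → no match; kept with NULLs on the r side.
- l[3] pid=NULL → no match; kept with NULLs on the r side.
- l[4] pid=7 → 7 match(es) in r → 7 row(s).
- l[5] pid=7 → 7 match(es) in r → 7 row(s).
- l[6] pid=7 → 7 match(es) in r → 7 row(s).
- l[7] pid=4 → 2 match(es) in r → 2 row(s).
- l[8] pid=7 → 7 match(es) in r → 7 row(s).
Total: 40 matched + 2 padded = 42 rows.

42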